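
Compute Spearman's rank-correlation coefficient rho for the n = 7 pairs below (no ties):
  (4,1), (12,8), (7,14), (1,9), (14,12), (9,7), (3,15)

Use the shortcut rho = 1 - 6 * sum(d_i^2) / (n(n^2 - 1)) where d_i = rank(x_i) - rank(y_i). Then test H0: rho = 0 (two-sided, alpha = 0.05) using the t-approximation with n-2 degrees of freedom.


Step 1: Rank x and y separately (midranks; no ties here).
rank(x): 4->3, 12->6, 7->4, 1->1, 14->7, 9->5, 3->2
rank(y): 1->1, 8->3, 14->6, 9->4, 12->5, 7->2, 15->7
Step 2: d_i = R_x(i) - R_y(i); compute d_i^2.
  (3-1)^2=4, (6-3)^2=9, (4-6)^2=4, (1-4)^2=9, (7-5)^2=4, (5-2)^2=9, (2-7)^2=25
sum(d^2) = 64.
Step 3: rho = 1 - 6*64 / (7*(7^2 - 1)) = 1 - 384/336 = -0.142857.
Step 4: Under H0, t = rho * sqrt((n-2)/(1-rho^2)) = -0.3227 ~ t(5).
Step 5: Two-sided p-value from the t-distribution with 5 df = 0.759945.
Step 6: alpha = 0.05. fail to reject H0.

rho = -0.1429, p = 0.759945, fail to reject H0 at alpha = 0.05.


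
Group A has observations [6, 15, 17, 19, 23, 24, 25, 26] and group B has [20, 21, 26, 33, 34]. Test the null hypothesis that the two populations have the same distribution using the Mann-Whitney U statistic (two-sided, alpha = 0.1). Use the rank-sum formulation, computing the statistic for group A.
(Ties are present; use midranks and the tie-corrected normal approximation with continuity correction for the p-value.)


Step 1: Combine and sort all 13 observations; assign midranks.
sorted (value, group): (6,X), (15,X), (17,X), (19,X), (20,Y), (21,Y), (23,X), (24,X), (25,X), (26,X), (26,Y), (33,Y), (34,Y)
ranks: 6->1, 15->2, 17->3, 19->4, 20->5, 21->6, 23->7, 24->8, 25->9, 26->10.5, 26->10.5, 33->12, 34->13
Step 2: Rank sum for X: R1 = 1 + 2 + 3 + 4 + 7 + 8 + 9 + 10.5 = 44.5.
Step 3: U_X = R1 - n1(n1+1)/2 = 44.5 - 8*9/2 = 44.5 - 36 = 8.5.
       U_Y = n1*n2 - U_X = 40 - 8.5 = 31.5.
Step 4: Ties are present, so use the tie-corrected normal approximation (with continuity correction) for the p-value.
Step 5: p-value = 0.106864; compare to alpha = 0.1. fail to reject H0.

U_X = 8.5, p = 0.106864, fail to reject H0 at alpha = 0.1.


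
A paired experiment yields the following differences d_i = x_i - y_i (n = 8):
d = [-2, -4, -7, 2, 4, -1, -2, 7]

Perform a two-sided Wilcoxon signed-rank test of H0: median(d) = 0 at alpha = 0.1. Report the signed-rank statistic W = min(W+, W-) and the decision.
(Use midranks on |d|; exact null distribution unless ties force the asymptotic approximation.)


Step 1: Drop any zero differences (none here) and take |d_i|.
|d| = [2, 4, 7, 2, 4, 1, 2, 7]
Step 2: Midrank |d_i| (ties get averaged ranks).
ranks: |2|->3, |4|->5.5, |7|->7.5, |2|->3, |4|->5.5, |1|->1, |2|->3, |7|->7.5
Step 3: Attach original signs; sum ranks with positive sign and with negative sign.
W+ = 3 + 5.5 + 7.5 = 16
W- = 3 + 5.5 + 7.5 + 1 + 3 = 20
(Check: W+ + W- = 36 should equal n(n+1)/2 = 36.)
Step 4: Test statistic W = min(W+, W-) = 16.
Step 5: Ties in |d|, so use the tie-corrected normal approximation.
        E[W] = n(n+1)/4 = 8*9/4 = 18.
        Tie groups: |d|=2 (t=3), |d|=4 (t=2), |d|=7 (t=2); sum(t^3 - t) = 36.
        Var[W] = n(n+1)(2n+1)/24 - sum(t^3-t)/48 = 1224/24 - 36/48 = 50.25.
        z = (W - E[W]) / sqrt(Var[W]) = (16 - 18) / 7.0887 = -0.2821.
        Two-sided p = 2*Phi(z) = 0.777838.
Step 6: alpha = 0.1. fail to reject H0.

W+ = 16, W- = 20, W = min = 16, p = 0.777838, fail to reject H0.


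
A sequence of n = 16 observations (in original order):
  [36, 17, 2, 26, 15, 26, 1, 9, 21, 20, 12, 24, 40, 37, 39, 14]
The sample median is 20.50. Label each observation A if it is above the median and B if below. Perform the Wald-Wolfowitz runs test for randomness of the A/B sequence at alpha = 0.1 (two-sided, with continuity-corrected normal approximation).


Step 1: Compute median = 20.50; label A = above, B = below.
Labels in order: ABBABABBABBAAAAB  (n_A = 8, n_B = 8)
Step 2: Count runs R = 10.
Step 3: Under H0 (random ordering), E[R] = 2*n_A*n_B/(n_A+n_B) + 1 = 2*8*8/16 + 1 = 9.0000.
        Var[R] = 2*n_A*n_B*(2*n_A*n_B - n_A - n_B) / ((n_A+n_B)^2 * (n_A+n_B-1)) = 14336/3840 = 3.7333.
        SD[R] = 1.9322.
Step 4: Continuity-corrected z = (R - 0.5 - E[R]) / SD[R] = (10 - 0.5 - 9.0000) / 1.9322 = 0.2588.
Step 5: Two-sided p-value via normal approximation = 2*(1 - Phi(|z|)) = 0.795809.
Step 6: alpha = 0.1. fail to reject H0.

R = 10, z = 0.2588, p = 0.795809, fail to reject H0.


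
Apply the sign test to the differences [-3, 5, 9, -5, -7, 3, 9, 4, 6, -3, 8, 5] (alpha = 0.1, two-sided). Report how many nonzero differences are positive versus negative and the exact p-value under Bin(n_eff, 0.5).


Step 1: Discard zero differences. Original n = 12; n_eff = number of nonzero differences = 12.
Nonzero differences (with sign): -3, +5, +9, -5, -7, +3, +9, +4, +6, -3, +8, +5
Step 2: Count signs: positive = 8, negative = 4.
Step 3: Under H0: P(positive) = 0.5, so the number of positives S ~ Bin(12, 0.5).
Step 4: Two-sided exact p-value = sum of Bin(12,0.5) probabilities at or below the observed probability = 0.387695.
Step 5: alpha = 0.1. fail to reject H0.

n_eff = 12, pos = 8, neg = 4, p = 0.387695, fail to reject H0.


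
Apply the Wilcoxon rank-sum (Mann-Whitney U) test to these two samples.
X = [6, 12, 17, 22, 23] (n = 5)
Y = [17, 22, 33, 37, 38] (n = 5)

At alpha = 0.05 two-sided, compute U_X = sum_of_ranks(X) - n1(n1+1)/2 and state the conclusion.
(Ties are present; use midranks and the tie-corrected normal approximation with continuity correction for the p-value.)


Step 1: Combine and sort all 10 observations; assign midranks.
sorted (value, group): (6,X), (12,X), (17,X), (17,Y), (22,X), (22,Y), (23,X), (33,Y), (37,Y), (38,Y)
ranks: 6->1, 12->2, 17->3.5, 17->3.5, 22->5.5, 22->5.5, 23->7, 33->8, 37->9, 38->10
Step 2: Rank sum for X: R1 = 1 + 2 + 3.5 + 5.5 + 7 = 19.
Step 3: U_X = R1 - n1(n1+1)/2 = 19 - 5*6/2 = 19 - 15 = 4.
       U_Y = n1*n2 - U_X = 25 - 4 = 21.
Step 4: Ties are present, so use the tie-corrected normal approximation (with continuity correction) for the p-value.
Step 5: p-value = 0.092692; compare to alpha = 0.05. fail to reject H0.

U_X = 4, p = 0.092692, fail to reject H0 at alpha = 0.05.


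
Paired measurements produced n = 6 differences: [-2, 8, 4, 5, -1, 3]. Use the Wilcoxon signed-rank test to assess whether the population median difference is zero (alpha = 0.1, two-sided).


Step 1: Drop any zero differences (none here) and take |d_i|.
|d| = [2, 8, 4, 5, 1, 3]
Step 2: Midrank |d_i| (ties get averaged ranks).
ranks: |2|->2, |8|->6, |4|->4, |5|->5, |1|->1, |3|->3
Step 3: Attach original signs; sum ranks with positive sign and with negative sign.
W+ = 6 + 4 + 5 + 3 = 18
W- = 2 + 1 = 3
(Check: W+ + W- = 21 should equal n(n+1)/2 = 21.)
Step 4: Test statistic W = min(W+, W-) = 3.
Step 5: No ties, so the exact null distribution over the 2^6 = 64 sign assignments gives the two-sided p-value = 0.156250.
Step 6: alpha = 0.1. fail to reject H0.

W+ = 18, W- = 3, W = min = 3, p = 0.156250, fail to reject H0.


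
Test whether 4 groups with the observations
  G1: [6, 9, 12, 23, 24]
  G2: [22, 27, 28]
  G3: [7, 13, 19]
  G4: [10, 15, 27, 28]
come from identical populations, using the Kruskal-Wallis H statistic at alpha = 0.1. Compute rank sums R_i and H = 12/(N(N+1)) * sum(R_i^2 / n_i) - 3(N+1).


Step 1: Combine all N = 15 observations and assign midranks.
sorted (value, group, rank): (6,G1,1), (7,G3,2), (9,G1,3), (10,G4,4), (12,G1,5), (13,G3,6), (15,G4,7), (19,G3,8), (22,G2,9), (23,G1,10), (24,G1,11), (27,G2,12.5), (27,G4,12.5), (28,G2,14.5), (28,G4,14.5)
Step 2: Sum ranks within each group.
R_1 = 30 (n_1 = 5)
R_2 = 36 (n_2 = 3)
R_3 = 16 (n_3 = 3)
R_4 = 38 (n_4 = 4)
Step 3: H = 12/(N(N+1)) * sum(R_i^2/n_i) - 3(N+1)
     = 12/(15*16) * (30^2/5 + 36^2/3 + 16^2/3 + 38^2/4) - 3*16
     = 0.050000 * 1058.33 - 48
     = 4.916667.
Step 4: Ties present; correction factor C = 1 - 12/(15^3 - 15) = 0.996429. Corrected H = 4.916667 / 0.996429 = 4.934289.
Step 5: Under H0, H ~ chi^2(3); p-value = 0.176673.
Step 6: alpha = 0.1. fail to reject H0.

H = 4.9343, df = 3, p = 0.176673, fail to reject H0.


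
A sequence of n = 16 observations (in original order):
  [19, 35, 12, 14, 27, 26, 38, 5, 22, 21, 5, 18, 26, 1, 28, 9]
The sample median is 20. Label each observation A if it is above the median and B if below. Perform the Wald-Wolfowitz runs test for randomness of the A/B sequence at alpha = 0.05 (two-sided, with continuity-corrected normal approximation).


Step 1: Compute median = 20; label A = above, B = below.
Labels in order: BABBAAABAABBABAB  (n_A = 8, n_B = 8)
Step 2: Count runs R = 11.
Step 3: Under H0 (random ordering), E[R] = 2*n_A*n_B/(n_A+n_B) + 1 = 2*8*8/16 + 1 = 9.0000.
        Var[R] = 2*n_A*n_B*(2*n_A*n_B - n_A - n_B) / ((n_A+n_B)^2 * (n_A+n_B-1)) = 14336/3840 = 3.7333.
        SD[R] = 1.9322.
Step 4: Continuity-corrected z = (R - 0.5 - E[R]) / SD[R] = (11 - 0.5 - 9.0000) / 1.9322 = 0.7763.
Step 5: Two-sided p-value via normal approximation = 2*(1 - Phi(|z|)) = 0.437558.
Step 6: alpha = 0.05. fail to reject H0.

R = 11, z = 0.7763, p = 0.437558, fail to reject H0.


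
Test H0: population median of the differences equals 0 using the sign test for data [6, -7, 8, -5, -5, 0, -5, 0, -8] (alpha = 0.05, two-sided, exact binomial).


Step 1: Discard zero differences. Original n = 9; n_eff = number of nonzero differences = 7.
Nonzero differences (with sign): +6, -7, +8, -5, -5, -5, -8
Step 2: Count signs: positive = 2, negative = 5.
Step 3: Under H0: P(positive) = 0.5, so the number of positives S ~ Bin(7, 0.5).
Step 4: Two-sided exact p-value = sum of Bin(7,0.5) probabilities at or below the observed probability = 0.453125.
Step 5: alpha = 0.05. fail to reject H0.

n_eff = 7, pos = 2, neg = 5, p = 0.453125, fail to reject H0.


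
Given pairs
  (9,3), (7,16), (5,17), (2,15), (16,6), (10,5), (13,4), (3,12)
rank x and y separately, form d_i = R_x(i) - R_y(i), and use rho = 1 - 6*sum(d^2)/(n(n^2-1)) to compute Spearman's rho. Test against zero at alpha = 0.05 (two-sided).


Step 1: Rank x and y separately (midranks; no ties here).
rank(x): 9->5, 7->4, 5->3, 2->1, 16->8, 10->6, 13->7, 3->2
rank(y): 3->1, 16->7, 17->8, 15->6, 6->4, 5->3, 4->2, 12->5
Step 2: d_i = R_x(i) - R_y(i); compute d_i^2.
  (5-1)^2=16, (4-7)^2=9, (3-8)^2=25, (1-6)^2=25, (8-4)^2=16, (6-3)^2=9, (7-2)^2=25, (2-5)^2=9
sum(d^2) = 134.
Step 3: rho = 1 - 6*134 / (8*(8^2 - 1)) = 1 - 804/504 = -0.595238.
Step 4: Under H0, t = rho * sqrt((n-2)/(1-rho^2)) = -1.8145 ~ t(6).
Step 5: Two-sided p-value from the t-distribution with 6 df = 0.119530.
Step 6: alpha = 0.05. fail to reject H0.

rho = -0.5952, p = 0.119530, fail to reject H0 at alpha = 0.05.


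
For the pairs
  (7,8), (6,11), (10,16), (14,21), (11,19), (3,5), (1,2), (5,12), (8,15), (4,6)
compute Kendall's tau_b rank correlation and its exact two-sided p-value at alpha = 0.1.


Step 1: Enumerate the 45 unordered pairs (i,j) with i<j and classify each by sign(x_j-x_i) * sign(y_j-y_i).
  (1,2):dx=-1,dy=+3->D; (1,3):dx=+3,dy=+8->C; (1,4):dx=+7,dy=+13->C; (1,5):dx=+4,dy=+11->C
  (1,6):dx=-4,dy=-3->C; (1,7):dx=-6,dy=-6->C; (1,8):dx=-2,dy=+4->D; (1,9):dx=+1,dy=+7->C
  (1,10):dx=-3,dy=-2->C; (2,3):dx=+4,dy=+5->C; (2,4):dx=+8,dy=+10->C; (2,5):dx=+5,dy=+8->C
  (2,6):dx=-3,dy=-6->C; (2,7):dx=-5,dy=-9->C; (2,8):dx=-1,dy=+1->D; (2,9):dx=+2,dy=+4->C
  (2,10):dx=-2,dy=-5->C; (3,4):dx=+4,dy=+5->C; (3,5):dx=+1,dy=+3->C; (3,6):dx=-7,dy=-11->C
  (3,7):dx=-9,dy=-14->C; (3,8):dx=-5,dy=-4->C; (3,9):dx=-2,dy=-1->C; (3,10):dx=-6,dy=-10->C
  (4,5):dx=-3,dy=-2->C; (4,6):dx=-11,dy=-16->C; (4,7):dx=-13,dy=-19->C; (4,8):dx=-9,dy=-9->C
  (4,9):dx=-6,dy=-6->C; (4,10):dx=-10,dy=-15->C; (5,6):dx=-8,dy=-14->C; (5,7):dx=-10,dy=-17->C
  (5,8):dx=-6,dy=-7->C; (5,9):dx=-3,dy=-4->C; (5,10):dx=-7,dy=-13->C; (6,7):dx=-2,dy=-3->C
  (6,8):dx=+2,dy=+7->C; (6,9):dx=+5,dy=+10->C; (6,10):dx=+1,dy=+1->C; (7,8):dx=+4,dy=+10->C
  (7,9):dx=+7,dy=+13->C; (7,10):dx=+3,dy=+4->C; (8,9):dx=+3,dy=+3->C; (8,10):dx=-1,dy=-6->C
  (9,10):dx=-4,dy=-9->C
Step 2: C = 42, D = 3, total pairs = 45.
Step 3: tau = (C - D)/(n(n-1)/2) = (42 - 3)/45 = 0.866667.
Step 4: Exact two-sided p-value (enumerate n! = 3628800 permutations of y under H0): p = 0.000115.
Step 5: alpha = 0.1. reject H0.

tau_b = 0.8667 (C=42, D=3), p = 0.000115, reject H0.


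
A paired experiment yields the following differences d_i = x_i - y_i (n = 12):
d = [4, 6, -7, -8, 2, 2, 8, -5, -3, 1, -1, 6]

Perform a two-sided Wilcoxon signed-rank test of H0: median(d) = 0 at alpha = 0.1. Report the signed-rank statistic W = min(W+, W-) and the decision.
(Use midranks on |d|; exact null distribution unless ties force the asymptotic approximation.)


Step 1: Drop any zero differences (none here) and take |d_i|.
|d| = [4, 6, 7, 8, 2, 2, 8, 5, 3, 1, 1, 6]
Step 2: Midrank |d_i| (ties get averaged ranks).
ranks: |4|->6, |6|->8.5, |7|->10, |8|->11.5, |2|->3.5, |2|->3.5, |8|->11.5, |5|->7, |3|->5, |1|->1.5, |1|->1.5, |6|->8.5
Step 3: Attach original signs; sum ranks with positive sign and with negative sign.
W+ = 6 + 8.5 + 3.5 + 3.5 + 11.5 + 1.5 + 8.5 = 43
W- = 10 + 11.5 + 7 + 5 + 1.5 = 35
(Check: W+ + W- = 78 should equal n(n+1)/2 = 78.)
Step 4: Test statistic W = min(W+, W-) = 35.
Step 5: Ties in |d|, so use the tie-corrected normal approximation.
        E[W] = n(n+1)/4 = 12*13/4 = 39.
        Tie groups: |d|=1 (t=2), |d|=2 (t=2), |d|=6 (t=2), |d|=8 (t=2); sum(t^3 - t) = 24.
        Var[W] = n(n+1)(2n+1)/24 - sum(t^3-t)/48 = 3900/24 - 24/48 = 162.
        z = (W - E[W]) / sqrt(Var[W]) = (35 - 39) / 12.7279 = -0.3143.
        Two-sided p = 2*Phi(z) = 0.753316.
Step 6: alpha = 0.1. fail to reject H0.

W+ = 43, W- = 35, W = min = 35, p = 0.753316, fail to reject H0.


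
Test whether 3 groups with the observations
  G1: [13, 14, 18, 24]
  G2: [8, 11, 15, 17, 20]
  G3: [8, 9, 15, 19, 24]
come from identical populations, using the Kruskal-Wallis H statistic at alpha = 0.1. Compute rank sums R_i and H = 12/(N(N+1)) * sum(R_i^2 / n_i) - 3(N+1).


Step 1: Combine all N = 14 observations and assign midranks.
sorted (value, group, rank): (8,G2,1.5), (8,G3,1.5), (9,G3,3), (11,G2,4), (13,G1,5), (14,G1,6), (15,G2,7.5), (15,G3,7.5), (17,G2,9), (18,G1,10), (19,G3,11), (20,G2,12), (24,G1,13.5), (24,G3,13.5)
Step 2: Sum ranks within each group.
R_1 = 34.5 (n_1 = 4)
R_2 = 34 (n_2 = 5)
R_3 = 36.5 (n_3 = 5)
Step 3: H = 12/(N(N+1)) * sum(R_i^2/n_i) - 3(N+1)
     = 12/(14*15) * (34.5^2/4 + 34^2/5 + 36.5^2/5) - 3*15
     = 0.057143 * 795.212 - 45
     = 0.440714.
Step 4: Ties present; correction factor C = 1 - 18/(14^3 - 14) = 0.993407. Corrected H = 0.440714 / 0.993407 = 0.443639.
Step 5: Under H0, H ~ chi^2(2); p-value = 0.801060.
Step 6: alpha = 0.1. fail to reject H0.

H = 0.4436, df = 2, p = 0.801060, fail to reject H0.


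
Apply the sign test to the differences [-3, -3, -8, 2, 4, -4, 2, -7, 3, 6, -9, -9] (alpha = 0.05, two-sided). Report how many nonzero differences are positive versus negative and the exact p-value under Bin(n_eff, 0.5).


Step 1: Discard zero differences. Original n = 12; n_eff = number of nonzero differences = 12.
Nonzero differences (with sign): -3, -3, -8, +2, +4, -4, +2, -7, +3, +6, -9, -9
Step 2: Count signs: positive = 5, negative = 7.
Step 3: Under H0: P(positive) = 0.5, so the number of positives S ~ Bin(12, 0.5).
Step 4: Two-sided exact p-value = sum of Bin(12,0.5) probabilities at or below the observed probability = 0.774414.
Step 5: alpha = 0.05. fail to reject H0.

n_eff = 12, pos = 5, neg = 7, p = 0.774414, fail to reject H0.


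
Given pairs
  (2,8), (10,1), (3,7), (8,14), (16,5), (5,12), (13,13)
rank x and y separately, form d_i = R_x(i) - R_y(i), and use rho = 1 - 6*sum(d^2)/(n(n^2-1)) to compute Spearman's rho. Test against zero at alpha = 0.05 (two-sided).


Step 1: Rank x and y separately (midranks; no ties here).
rank(x): 2->1, 10->5, 3->2, 8->4, 16->7, 5->3, 13->6
rank(y): 8->4, 1->1, 7->3, 14->7, 5->2, 12->5, 13->6
Step 2: d_i = R_x(i) - R_y(i); compute d_i^2.
  (1-4)^2=9, (5-1)^2=16, (2-3)^2=1, (4-7)^2=9, (7-2)^2=25, (3-5)^2=4, (6-6)^2=0
sum(d^2) = 64.
Step 3: rho = 1 - 6*64 / (7*(7^2 - 1)) = 1 - 384/336 = -0.142857.
Step 4: Under H0, t = rho * sqrt((n-2)/(1-rho^2)) = -0.3227 ~ t(5).
Step 5: Two-sided p-value from the t-distribution with 5 df = 0.759945.
Step 6: alpha = 0.05. fail to reject H0.

rho = -0.1429, p = 0.759945, fail to reject H0 at alpha = 0.05.


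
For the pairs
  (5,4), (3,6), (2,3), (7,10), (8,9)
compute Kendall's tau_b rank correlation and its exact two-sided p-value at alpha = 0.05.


Step 1: Enumerate the 10 unordered pairs (i,j) with i<j and classify each by sign(x_j-x_i) * sign(y_j-y_i).
  (1,2):dx=-2,dy=+2->D; (1,3):dx=-3,dy=-1->C; (1,4):dx=+2,dy=+6->C; (1,5):dx=+3,dy=+5->C
  (2,3):dx=-1,dy=-3->C; (2,4):dx=+4,dy=+4->C; (2,5):dx=+5,dy=+3->C; (3,4):dx=+5,dy=+7->C
  (3,5):dx=+6,dy=+6->C; (4,5):dx=+1,dy=-1->D
Step 2: C = 8, D = 2, total pairs = 10.
Step 3: tau = (C - D)/(n(n-1)/2) = (8 - 2)/10 = 0.600000.
Step 4: Exact two-sided p-value (enumerate n! = 120 permutations of y under H0): p = 0.233333.
Step 5: alpha = 0.05. fail to reject H0.

tau_b = 0.6000 (C=8, D=2), p = 0.233333, fail to reject H0.


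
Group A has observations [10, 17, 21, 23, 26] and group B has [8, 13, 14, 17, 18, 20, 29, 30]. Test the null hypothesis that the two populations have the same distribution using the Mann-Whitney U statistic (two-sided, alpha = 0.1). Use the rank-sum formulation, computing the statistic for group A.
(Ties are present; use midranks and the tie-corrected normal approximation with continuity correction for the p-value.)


Step 1: Combine and sort all 13 observations; assign midranks.
sorted (value, group): (8,Y), (10,X), (13,Y), (14,Y), (17,X), (17,Y), (18,Y), (20,Y), (21,X), (23,X), (26,X), (29,Y), (30,Y)
ranks: 8->1, 10->2, 13->3, 14->4, 17->5.5, 17->5.5, 18->7, 20->8, 21->9, 23->10, 26->11, 29->12, 30->13
Step 2: Rank sum for X: R1 = 2 + 5.5 + 9 + 10 + 11 = 37.5.
Step 3: U_X = R1 - n1(n1+1)/2 = 37.5 - 5*6/2 = 37.5 - 15 = 22.5.
       U_Y = n1*n2 - U_X = 40 - 22.5 = 17.5.
Step 4: Ties are present, so use the tie-corrected normal approximation (with continuity correction) for the p-value.
Step 5: p-value = 0.769390; compare to alpha = 0.1. fail to reject H0.

U_X = 22.5, p = 0.769390, fail to reject H0 at alpha = 0.1.


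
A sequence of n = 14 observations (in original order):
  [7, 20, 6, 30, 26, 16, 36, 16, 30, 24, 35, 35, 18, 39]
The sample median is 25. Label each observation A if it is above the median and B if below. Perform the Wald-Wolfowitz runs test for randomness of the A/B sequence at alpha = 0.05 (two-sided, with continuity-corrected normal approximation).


Step 1: Compute median = 25; label A = above, B = below.
Labels in order: BBBAABABABAABA  (n_A = 7, n_B = 7)
Step 2: Count runs R = 10.
Step 3: Under H0 (random ordering), E[R] = 2*n_A*n_B/(n_A+n_B) + 1 = 2*7*7/14 + 1 = 8.0000.
        Var[R] = 2*n_A*n_B*(2*n_A*n_B - n_A - n_B) / ((n_A+n_B)^2 * (n_A+n_B-1)) = 8232/2548 = 3.2308.
        SD[R] = 1.7974.
Step 4: Continuity-corrected z = (R - 0.5 - E[R]) / SD[R] = (10 - 0.5 - 8.0000) / 1.7974 = 0.8345.
Step 5: Two-sided p-value via normal approximation = 2*(1 - Phi(|z|)) = 0.403986.
Step 6: alpha = 0.05. fail to reject H0.

R = 10, z = 0.8345, p = 0.403986, fail to reject H0.


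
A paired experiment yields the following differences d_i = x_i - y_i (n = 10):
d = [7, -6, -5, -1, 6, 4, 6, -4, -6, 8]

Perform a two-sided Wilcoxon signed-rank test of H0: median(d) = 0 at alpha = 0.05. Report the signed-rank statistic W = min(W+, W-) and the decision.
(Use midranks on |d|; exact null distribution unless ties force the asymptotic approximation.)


Step 1: Drop any zero differences (none here) and take |d_i|.
|d| = [7, 6, 5, 1, 6, 4, 6, 4, 6, 8]
Step 2: Midrank |d_i| (ties get averaged ranks).
ranks: |7|->9, |6|->6.5, |5|->4, |1|->1, |6|->6.5, |4|->2.5, |6|->6.5, |4|->2.5, |6|->6.5, |8|->10
Step 3: Attach original signs; sum ranks with positive sign and with negative sign.
W+ = 9 + 6.5 + 2.5 + 6.5 + 10 = 34.5
W- = 6.5 + 4 + 1 + 2.5 + 6.5 = 20.5
(Check: W+ + W- = 55 should equal n(n+1)/2 = 55.)
Step 4: Test statistic W = min(W+, W-) = 20.5.
Step 5: Ties in |d|, so use the tie-corrected normal approximation.
        E[W] = n(n+1)/4 = 10*11/4 = 27.5.
        Tie groups: |d|=4 (t=2), |d|=6 (t=4); sum(t^3 - t) = 66.
        Var[W] = n(n+1)(2n+1)/24 - sum(t^3-t)/48 = 2310/24 - 66/48 = 94.875.
        z = (W - E[W]) / sqrt(Var[W]) = (20.5 - 27.5) / 9.7404 = -0.7187.
        Two-sided p = 2*Phi(z) = 0.472352.
Step 6: alpha = 0.05. fail to reject H0.

W+ = 34.5, W- = 20.5, W = min = 20.5, p = 0.472352, fail to reject H0.


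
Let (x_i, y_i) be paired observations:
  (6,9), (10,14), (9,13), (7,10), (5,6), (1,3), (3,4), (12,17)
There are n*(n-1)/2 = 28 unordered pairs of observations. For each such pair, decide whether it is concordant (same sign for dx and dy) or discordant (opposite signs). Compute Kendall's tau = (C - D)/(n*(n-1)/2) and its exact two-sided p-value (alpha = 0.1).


Step 1: Enumerate the 28 unordered pairs (i,j) with i<j and classify each by sign(x_j-x_i) * sign(y_j-y_i).
  (1,2):dx=+4,dy=+5->C; (1,3):dx=+3,dy=+4->C; (1,4):dx=+1,dy=+1->C; (1,5):dx=-1,dy=-3->C
  (1,6):dx=-5,dy=-6->C; (1,7):dx=-3,dy=-5->C; (1,8):dx=+6,dy=+8->C; (2,3):dx=-1,dy=-1->C
  (2,4):dx=-3,dy=-4->C; (2,5):dx=-5,dy=-8->C; (2,6):dx=-9,dy=-11->C; (2,7):dx=-7,dy=-10->C
  (2,8):dx=+2,dy=+3->C; (3,4):dx=-2,dy=-3->C; (3,5):dx=-4,dy=-7->C; (3,6):dx=-8,dy=-10->C
  (3,7):dx=-6,dy=-9->C; (3,8):dx=+3,dy=+4->C; (4,5):dx=-2,dy=-4->C; (4,6):dx=-6,dy=-7->C
  (4,7):dx=-4,dy=-6->C; (4,8):dx=+5,dy=+7->C; (5,6):dx=-4,dy=-3->C; (5,7):dx=-2,dy=-2->C
  (5,8):dx=+7,dy=+11->C; (6,7):dx=+2,dy=+1->C; (6,8):dx=+11,dy=+14->C; (7,8):dx=+9,dy=+13->C
Step 2: C = 28, D = 0, total pairs = 28.
Step 3: tau = (C - D)/(n(n-1)/2) = (28 - 0)/28 = 1.000000.
Step 4: Exact two-sided p-value (enumerate n! = 40320 permutations of y under H0): p = 0.000050.
Step 5: alpha = 0.1. reject H0.

tau_b = 1.0000 (C=28, D=0), p = 0.000050, reject H0.


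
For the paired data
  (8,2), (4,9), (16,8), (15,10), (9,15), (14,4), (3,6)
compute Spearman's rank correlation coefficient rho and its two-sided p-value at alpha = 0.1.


Step 1: Rank x and y separately (midranks; no ties here).
rank(x): 8->3, 4->2, 16->7, 15->6, 9->4, 14->5, 3->1
rank(y): 2->1, 9->5, 8->4, 10->6, 15->7, 4->2, 6->3
Step 2: d_i = R_x(i) - R_y(i); compute d_i^2.
  (3-1)^2=4, (2-5)^2=9, (7-4)^2=9, (6-6)^2=0, (4-7)^2=9, (5-2)^2=9, (1-3)^2=4
sum(d^2) = 44.
Step 3: rho = 1 - 6*44 / (7*(7^2 - 1)) = 1 - 264/336 = 0.214286.
Step 4: Under H0, t = rho * sqrt((n-2)/(1-rho^2)) = 0.4906 ~ t(5).
Step 5: Two-sided p-value from the t-distribution with 5 df = 0.644512.
Step 6: alpha = 0.1. fail to reject H0.

rho = 0.2143, p = 0.644512, fail to reject H0 at alpha = 0.1.


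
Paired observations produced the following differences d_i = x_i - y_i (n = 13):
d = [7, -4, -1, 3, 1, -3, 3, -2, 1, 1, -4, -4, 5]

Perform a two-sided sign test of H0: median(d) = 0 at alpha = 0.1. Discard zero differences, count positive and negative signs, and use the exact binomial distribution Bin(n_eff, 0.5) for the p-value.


Step 1: Discard zero differences. Original n = 13; n_eff = number of nonzero differences = 13.
Nonzero differences (with sign): +7, -4, -1, +3, +1, -3, +3, -2, +1, +1, -4, -4, +5
Step 2: Count signs: positive = 7, negative = 6.
Step 3: Under H0: P(positive) = 0.5, so the number of positives S ~ Bin(13, 0.5).
Step 4: Two-sided exact p-value = sum of Bin(13,0.5) probabilities at or below the observed probability = 1.000000.
Step 5: alpha = 0.1. fail to reject H0.

n_eff = 13, pos = 7, neg = 6, p = 1.000000, fail to reject H0.


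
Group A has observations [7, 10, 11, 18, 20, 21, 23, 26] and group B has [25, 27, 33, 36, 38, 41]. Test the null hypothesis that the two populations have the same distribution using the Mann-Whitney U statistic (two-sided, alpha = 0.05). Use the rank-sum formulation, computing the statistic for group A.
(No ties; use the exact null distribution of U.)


Step 1: Combine and sort all 14 observations; assign midranks.
sorted (value, group): (7,X), (10,X), (11,X), (18,X), (20,X), (21,X), (23,X), (25,Y), (26,X), (27,Y), (33,Y), (36,Y), (38,Y), (41,Y)
ranks: 7->1, 10->2, 11->3, 18->4, 20->5, 21->6, 23->7, 25->8, 26->9, 27->10, 33->11, 36->12, 38->13, 41->14
Step 2: Rank sum for X: R1 = 1 + 2 + 3 + 4 + 5 + 6 + 7 + 9 = 37.
Step 3: U_X = R1 - n1(n1+1)/2 = 37 - 8*9/2 = 37 - 36 = 1.
       U_Y = n1*n2 - U_X = 48 - 1 = 47.
Step 4: No ties, so the exact null distribution of U (based on enumerating the C(14,8) = 3003 equally likely rank assignments) gives the two-sided p-value.
Step 5: p-value = 0.001332; compare to alpha = 0.05. reject H0.

U_X = 1, p = 0.001332, reject H0 at alpha = 0.05.


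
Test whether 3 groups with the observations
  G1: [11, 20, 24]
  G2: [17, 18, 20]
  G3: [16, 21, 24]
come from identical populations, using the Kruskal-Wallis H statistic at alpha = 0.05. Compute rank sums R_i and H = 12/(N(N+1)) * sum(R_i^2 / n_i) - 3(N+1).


Step 1: Combine all N = 9 observations and assign midranks.
sorted (value, group, rank): (11,G1,1), (16,G3,2), (17,G2,3), (18,G2,4), (20,G1,5.5), (20,G2,5.5), (21,G3,7), (24,G1,8.5), (24,G3,8.5)
Step 2: Sum ranks within each group.
R_1 = 15 (n_1 = 3)
R_2 = 12.5 (n_2 = 3)
R_3 = 17.5 (n_3 = 3)
Step 3: H = 12/(N(N+1)) * sum(R_i^2/n_i) - 3(N+1)
     = 12/(9*10) * (15^2/3 + 12.5^2/3 + 17.5^2/3) - 3*10
     = 0.133333 * 229.167 - 30
     = 0.555556.
Step 4: Ties present; correction factor C = 1 - 12/(9^3 - 9) = 0.983333. Corrected H = 0.555556 / 0.983333 = 0.564972.
Step 5: Under H0, H ~ chi^2(2); p-value = 0.753907.
Step 6: alpha = 0.05. fail to reject H0.

H = 0.5650, df = 2, p = 0.753907, fail to reject H0.


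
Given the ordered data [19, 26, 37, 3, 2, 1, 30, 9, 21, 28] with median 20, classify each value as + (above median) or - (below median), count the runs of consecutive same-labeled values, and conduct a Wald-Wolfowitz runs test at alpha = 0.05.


Step 1: Compute median = 20; label A = above, B = below.
Labels in order: BAABBBABAA  (n_A = 5, n_B = 5)
Step 2: Count runs R = 6.
Step 3: Under H0 (random ordering), E[R] = 2*n_A*n_B/(n_A+n_B) + 1 = 2*5*5/10 + 1 = 6.0000.
        Var[R] = 2*n_A*n_B*(2*n_A*n_B - n_A - n_B) / ((n_A+n_B)^2 * (n_A+n_B-1)) = 2000/900 = 2.2222.
        SD[R] = 1.4907.
Step 4: R = E[R], so z = 0 with no continuity correction.
Step 5: Two-sided p-value via normal approximation = 2*(1 - Phi(|z|)) = 1.000000.
Step 6: alpha = 0.05. fail to reject H0.

R = 6, z = 0.0000, p = 1.000000, fail to reject H0.


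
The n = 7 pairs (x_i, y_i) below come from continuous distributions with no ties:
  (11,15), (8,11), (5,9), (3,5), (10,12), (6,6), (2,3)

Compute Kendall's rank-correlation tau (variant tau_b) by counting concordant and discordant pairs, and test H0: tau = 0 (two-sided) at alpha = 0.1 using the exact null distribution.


Step 1: Enumerate the 21 unordered pairs (i,j) with i<j and classify each by sign(x_j-x_i) * sign(y_j-y_i).
  (1,2):dx=-3,dy=-4->C; (1,3):dx=-6,dy=-6->C; (1,4):dx=-8,dy=-10->C; (1,5):dx=-1,dy=-3->C
  (1,6):dx=-5,dy=-9->C; (1,7):dx=-9,dy=-12->C; (2,3):dx=-3,dy=-2->C; (2,4):dx=-5,dy=-6->C
  (2,5):dx=+2,dy=+1->C; (2,6):dx=-2,dy=-5->C; (2,7):dx=-6,dy=-8->C; (3,4):dx=-2,dy=-4->C
  (3,5):dx=+5,dy=+3->C; (3,6):dx=+1,dy=-3->D; (3,7):dx=-3,dy=-6->C; (4,5):dx=+7,dy=+7->C
  (4,6):dx=+3,dy=+1->C; (4,7):dx=-1,dy=-2->C; (5,6):dx=-4,dy=-6->C; (5,7):dx=-8,dy=-9->C
  (6,7):dx=-4,dy=-3->C
Step 2: C = 20, D = 1, total pairs = 21.
Step 3: tau = (C - D)/(n(n-1)/2) = (20 - 1)/21 = 0.904762.
Step 4: Exact two-sided p-value (enumerate n! = 5040 permutations of y under H0): p = 0.002778.
Step 5: alpha = 0.1. reject H0.

tau_b = 0.9048 (C=20, D=1), p = 0.002778, reject H0.


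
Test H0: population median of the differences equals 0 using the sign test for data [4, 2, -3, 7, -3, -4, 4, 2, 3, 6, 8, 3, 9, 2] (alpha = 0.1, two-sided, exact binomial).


Step 1: Discard zero differences. Original n = 14; n_eff = number of nonzero differences = 14.
Nonzero differences (with sign): +4, +2, -3, +7, -3, -4, +4, +2, +3, +6, +8, +3, +9, +2
Step 2: Count signs: positive = 11, negative = 3.
Step 3: Under H0: P(positive) = 0.5, so the number of positives S ~ Bin(14, 0.5).
Step 4: Two-sided exact p-value = sum of Bin(14,0.5) probabilities at or below the observed probability = 0.057373.
Step 5: alpha = 0.1. reject H0.

n_eff = 14, pos = 11, neg = 3, p = 0.057373, reject H0.


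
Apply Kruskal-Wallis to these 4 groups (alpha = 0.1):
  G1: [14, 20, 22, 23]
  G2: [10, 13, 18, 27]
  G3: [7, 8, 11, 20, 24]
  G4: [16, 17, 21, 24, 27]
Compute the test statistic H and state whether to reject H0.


Step 1: Combine all N = 18 observations and assign midranks.
sorted (value, group, rank): (7,G3,1), (8,G3,2), (10,G2,3), (11,G3,4), (13,G2,5), (14,G1,6), (16,G4,7), (17,G4,8), (18,G2,9), (20,G1,10.5), (20,G3,10.5), (21,G4,12), (22,G1,13), (23,G1,14), (24,G3,15.5), (24,G4,15.5), (27,G2,17.5), (27,G4,17.5)
Step 2: Sum ranks within each group.
R_1 = 43.5 (n_1 = 4)
R_2 = 34.5 (n_2 = 4)
R_3 = 33 (n_3 = 5)
R_4 = 60 (n_4 = 5)
Step 3: H = 12/(N(N+1)) * sum(R_i^2/n_i) - 3(N+1)
     = 12/(18*19) * (43.5^2/4 + 34.5^2/4 + 33^2/5 + 60^2/5) - 3*19
     = 0.035088 * 1708.42 - 57
     = 2.944737.
Step 4: Ties present; correction factor C = 1 - 18/(18^3 - 18) = 0.996904. Corrected H = 2.944737 / 0.996904 = 2.953882.
Step 5: Under H0, H ~ chi^2(3); p-value = 0.398790.
Step 6: alpha = 0.1. fail to reject H0.

H = 2.9539, df = 3, p = 0.398790, fail to reject H0.


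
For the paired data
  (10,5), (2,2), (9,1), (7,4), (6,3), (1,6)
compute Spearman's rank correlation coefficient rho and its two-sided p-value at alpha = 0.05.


Step 1: Rank x and y separately (midranks; no ties here).
rank(x): 10->6, 2->2, 9->5, 7->4, 6->3, 1->1
rank(y): 5->5, 2->2, 1->1, 4->4, 3->3, 6->6
Step 2: d_i = R_x(i) - R_y(i); compute d_i^2.
  (6-5)^2=1, (2-2)^2=0, (5-1)^2=16, (4-4)^2=0, (3-3)^2=0, (1-6)^2=25
sum(d^2) = 42.
Step 3: rho = 1 - 6*42 / (6*(6^2 - 1)) = 1 - 252/210 = -0.200000.
Step 4: Under H0, t = rho * sqrt((n-2)/(1-rho^2)) = -0.4082 ~ t(4).
Step 5: Two-sided p-value from the t-distribution with 4 df = 0.704000.
Step 6: alpha = 0.05. fail to reject H0.

rho = -0.2000, p = 0.704000, fail to reject H0 at alpha = 0.05.


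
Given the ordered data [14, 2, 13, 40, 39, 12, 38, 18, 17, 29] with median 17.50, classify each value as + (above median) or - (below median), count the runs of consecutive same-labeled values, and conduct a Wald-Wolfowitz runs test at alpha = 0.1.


Step 1: Compute median = 17.50; label A = above, B = below.
Labels in order: BBBAABAABA  (n_A = 5, n_B = 5)
Step 2: Count runs R = 6.
Step 3: Under H0 (random ordering), E[R] = 2*n_A*n_B/(n_A+n_B) + 1 = 2*5*5/10 + 1 = 6.0000.
        Var[R] = 2*n_A*n_B*(2*n_A*n_B - n_A - n_B) / ((n_A+n_B)^2 * (n_A+n_B-1)) = 2000/900 = 2.2222.
        SD[R] = 1.4907.
Step 4: R = E[R], so z = 0 with no continuity correction.
Step 5: Two-sided p-value via normal approximation = 2*(1 - Phi(|z|)) = 1.000000.
Step 6: alpha = 0.1. fail to reject H0.

R = 6, z = 0.0000, p = 1.000000, fail to reject H0.


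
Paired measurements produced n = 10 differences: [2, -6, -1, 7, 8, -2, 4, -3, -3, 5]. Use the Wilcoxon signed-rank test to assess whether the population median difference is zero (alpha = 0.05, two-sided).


Step 1: Drop any zero differences (none here) and take |d_i|.
|d| = [2, 6, 1, 7, 8, 2, 4, 3, 3, 5]
Step 2: Midrank |d_i| (ties get averaged ranks).
ranks: |2|->2.5, |6|->8, |1|->1, |7|->9, |8|->10, |2|->2.5, |4|->6, |3|->4.5, |3|->4.5, |5|->7
Step 3: Attach original signs; sum ranks with positive sign and with negative sign.
W+ = 2.5 + 9 + 10 + 6 + 7 = 34.5
W- = 8 + 1 + 2.5 + 4.5 + 4.5 = 20.5
(Check: W+ + W- = 55 should equal n(n+1)/2 = 55.)
Step 4: Test statistic W = min(W+, W-) = 20.5.
Step 5: Ties in |d|, so use the tie-corrected normal approximation.
        E[W] = n(n+1)/4 = 10*11/4 = 27.5.
        Tie groups: |d|=2 (t=2), |d|=3 (t=2); sum(t^3 - t) = 12.
        Var[W] = n(n+1)(2n+1)/24 - sum(t^3-t)/48 = 2310/24 - 12/48 = 96.
        z = (W - E[W]) / sqrt(Var[W]) = (20.5 - 27.5) / 9.7980 = -0.7144.
        Two-sided p = 2*Phi(z) = 0.474959.
Step 6: alpha = 0.05. fail to reject H0.

W+ = 34.5, W- = 20.5, W = min = 20.5, p = 0.474959, fail to reject H0.


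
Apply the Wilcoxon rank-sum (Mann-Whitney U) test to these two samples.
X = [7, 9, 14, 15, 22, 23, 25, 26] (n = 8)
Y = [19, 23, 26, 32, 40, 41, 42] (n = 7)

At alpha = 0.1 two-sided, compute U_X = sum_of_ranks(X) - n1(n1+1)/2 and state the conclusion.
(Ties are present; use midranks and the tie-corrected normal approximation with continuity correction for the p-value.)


Step 1: Combine and sort all 15 observations; assign midranks.
sorted (value, group): (7,X), (9,X), (14,X), (15,X), (19,Y), (22,X), (23,X), (23,Y), (25,X), (26,X), (26,Y), (32,Y), (40,Y), (41,Y), (42,Y)
ranks: 7->1, 9->2, 14->3, 15->4, 19->5, 22->6, 23->7.5, 23->7.5, 25->9, 26->10.5, 26->10.5, 32->12, 40->13, 41->14, 42->15
Step 2: Rank sum for X: R1 = 1 + 2 + 3 + 4 + 6 + 7.5 + 9 + 10.5 = 43.
Step 3: U_X = R1 - n1(n1+1)/2 = 43 - 8*9/2 = 43 - 36 = 7.
       U_Y = n1*n2 - U_X = 56 - 7 = 49.
Step 4: Ties are present, so use the tie-corrected normal approximation (with continuity correction) for the p-value.
Step 5: p-value = 0.017470; compare to alpha = 0.1. reject H0.

U_X = 7, p = 0.017470, reject H0 at alpha = 0.1.


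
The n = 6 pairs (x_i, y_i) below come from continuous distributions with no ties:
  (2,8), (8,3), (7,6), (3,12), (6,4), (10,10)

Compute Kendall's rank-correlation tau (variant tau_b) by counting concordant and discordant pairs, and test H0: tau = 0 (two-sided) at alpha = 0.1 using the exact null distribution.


Step 1: Enumerate the 15 unordered pairs (i,j) with i<j and classify each by sign(x_j-x_i) * sign(y_j-y_i).
  (1,2):dx=+6,dy=-5->D; (1,3):dx=+5,dy=-2->D; (1,4):dx=+1,dy=+4->C; (1,5):dx=+4,dy=-4->D
  (1,6):dx=+8,dy=+2->C; (2,3):dx=-1,dy=+3->D; (2,4):dx=-5,dy=+9->D; (2,5):dx=-2,dy=+1->D
  (2,6):dx=+2,dy=+7->C; (3,4):dx=-4,dy=+6->D; (3,5):dx=-1,dy=-2->C; (3,6):dx=+3,dy=+4->C
  (4,5):dx=+3,dy=-8->D; (4,6):dx=+7,dy=-2->D; (5,6):dx=+4,dy=+6->C
Step 2: C = 6, D = 9, total pairs = 15.
Step 3: tau = (C - D)/(n(n-1)/2) = (6 - 9)/15 = -0.200000.
Step 4: Exact two-sided p-value (enumerate n! = 720 permutations of y under H0): p = 0.719444.
Step 5: alpha = 0.1. fail to reject H0.

tau_b = -0.2000 (C=6, D=9), p = 0.719444, fail to reject H0.


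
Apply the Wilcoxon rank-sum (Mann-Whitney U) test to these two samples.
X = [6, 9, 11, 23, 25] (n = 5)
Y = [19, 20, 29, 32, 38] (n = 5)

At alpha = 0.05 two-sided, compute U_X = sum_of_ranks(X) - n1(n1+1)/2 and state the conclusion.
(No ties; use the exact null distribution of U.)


Step 1: Combine and sort all 10 observations; assign midranks.
sorted (value, group): (6,X), (9,X), (11,X), (19,Y), (20,Y), (23,X), (25,X), (29,Y), (32,Y), (38,Y)
ranks: 6->1, 9->2, 11->3, 19->4, 20->5, 23->6, 25->7, 29->8, 32->9, 38->10
Step 2: Rank sum for X: R1 = 1 + 2 + 3 + 6 + 7 = 19.
Step 3: U_X = R1 - n1(n1+1)/2 = 19 - 5*6/2 = 19 - 15 = 4.
       U_Y = n1*n2 - U_X = 25 - 4 = 21.
Step 4: No ties, so the exact null distribution of U (based on enumerating the C(10,5) = 252 equally likely rank assignments) gives the two-sided p-value.
Step 5: p-value = 0.095238; compare to alpha = 0.05. fail to reject H0.

U_X = 4, p = 0.095238, fail to reject H0 at alpha = 0.05.


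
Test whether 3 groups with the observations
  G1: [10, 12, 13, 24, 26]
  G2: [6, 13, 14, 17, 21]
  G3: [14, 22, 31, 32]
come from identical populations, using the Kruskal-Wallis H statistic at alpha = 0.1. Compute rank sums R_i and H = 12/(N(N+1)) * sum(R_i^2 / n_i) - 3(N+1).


Step 1: Combine all N = 14 observations and assign midranks.
sorted (value, group, rank): (6,G2,1), (10,G1,2), (12,G1,3), (13,G1,4.5), (13,G2,4.5), (14,G2,6.5), (14,G3,6.5), (17,G2,8), (21,G2,9), (22,G3,10), (24,G1,11), (26,G1,12), (31,G3,13), (32,G3,14)
Step 2: Sum ranks within each group.
R_1 = 32.5 (n_1 = 5)
R_2 = 29 (n_2 = 5)
R_3 = 43.5 (n_3 = 4)
Step 3: H = 12/(N(N+1)) * sum(R_i^2/n_i) - 3(N+1)
     = 12/(14*15) * (32.5^2/5 + 29^2/5 + 43.5^2/4) - 3*15
     = 0.057143 * 852.513 - 45
     = 3.715000.
Step 4: Ties present; correction factor C = 1 - 12/(14^3 - 14) = 0.995604. Corrected H = 3.715000 / 0.995604 = 3.731402.
Step 5: Under H0, H ~ chi^2(2); p-value = 0.154788.
Step 6: alpha = 0.1. fail to reject H0.

H = 3.7314, df = 2, p = 0.154788, fail to reject H0.


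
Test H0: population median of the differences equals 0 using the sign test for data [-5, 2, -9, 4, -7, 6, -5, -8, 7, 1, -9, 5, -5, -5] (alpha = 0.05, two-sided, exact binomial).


Step 1: Discard zero differences. Original n = 14; n_eff = number of nonzero differences = 14.
Nonzero differences (with sign): -5, +2, -9, +4, -7, +6, -5, -8, +7, +1, -9, +5, -5, -5
Step 2: Count signs: positive = 6, negative = 8.
Step 3: Under H0: P(positive) = 0.5, so the number of positives S ~ Bin(14, 0.5).
Step 4: Two-sided exact p-value = sum of Bin(14,0.5) probabilities at or below the observed probability = 0.790527.
Step 5: alpha = 0.05. fail to reject H0.

n_eff = 14, pos = 6, neg = 8, p = 0.790527, fail to reject H0.


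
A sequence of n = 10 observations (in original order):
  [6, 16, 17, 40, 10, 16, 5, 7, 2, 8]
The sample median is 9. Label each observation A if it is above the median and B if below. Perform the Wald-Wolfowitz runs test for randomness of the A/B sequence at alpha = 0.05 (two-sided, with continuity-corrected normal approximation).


Step 1: Compute median = 9; label A = above, B = below.
Labels in order: BAAAAABBBB  (n_A = 5, n_B = 5)
Step 2: Count runs R = 3.
Step 3: Under H0 (random ordering), E[R] = 2*n_A*n_B/(n_A+n_B) + 1 = 2*5*5/10 + 1 = 6.0000.
        Var[R] = 2*n_A*n_B*(2*n_A*n_B - n_A - n_B) / ((n_A+n_B)^2 * (n_A+n_B-1)) = 2000/900 = 2.2222.
        SD[R] = 1.4907.
Step 4: Continuity-corrected z = (R + 0.5 - E[R]) / SD[R] = (3 + 0.5 - 6.0000) / 1.4907 = -1.6771.
Step 5: Two-sided p-value via normal approximation = 2*(1 - Phi(|z|)) = 0.093533.
Step 6: alpha = 0.05. fail to reject H0.

R = 3, z = -1.6771, p = 0.093533, fail to reject H0.


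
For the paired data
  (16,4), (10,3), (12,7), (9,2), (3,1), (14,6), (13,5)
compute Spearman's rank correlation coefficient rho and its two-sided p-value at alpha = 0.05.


Step 1: Rank x and y separately (midranks; no ties here).
rank(x): 16->7, 10->3, 12->4, 9->2, 3->1, 14->6, 13->5
rank(y): 4->4, 3->3, 7->7, 2->2, 1->1, 6->6, 5->5
Step 2: d_i = R_x(i) - R_y(i); compute d_i^2.
  (7-4)^2=9, (3-3)^2=0, (4-7)^2=9, (2-2)^2=0, (1-1)^2=0, (6-6)^2=0, (5-5)^2=0
sum(d^2) = 18.
Step 3: rho = 1 - 6*18 / (7*(7^2 - 1)) = 1 - 108/336 = 0.678571.
Step 4: Under H0, t = rho * sqrt((n-2)/(1-rho^2)) = 2.0657 ~ t(5).
Step 5: Two-sided p-value from the t-distribution with 5 df = 0.093750.
Step 6: alpha = 0.05. fail to reject H0.

rho = 0.6786, p = 0.093750, fail to reject H0 at alpha = 0.05.


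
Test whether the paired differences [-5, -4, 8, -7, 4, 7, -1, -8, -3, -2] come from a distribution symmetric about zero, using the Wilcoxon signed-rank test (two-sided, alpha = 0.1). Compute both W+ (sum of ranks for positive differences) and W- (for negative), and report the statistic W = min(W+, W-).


Step 1: Drop any zero differences (none here) and take |d_i|.
|d| = [5, 4, 8, 7, 4, 7, 1, 8, 3, 2]
Step 2: Midrank |d_i| (ties get averaged ranks).
ranks: |5|->6, |4|->4.5, |8|->9.5, |7|->7.5, |4|->4.5, |7|->7.5, |1|->1, |8|->9.5, |3|->3, |2|->2
Step 3: Attach original signs; sum ranks with positive sign and with negative sign.
W+ = 9.5 + 4.5 + 7.5 = 21.5
W- = 6 + 4.5 + 7.5 + 1 + 9.5 + 3 + 2 = 33.5
(Check: W+ + W- = 55 should equal n(n+1)/2 = 55.)
Step 4: Test statistic W = min(W+, W-) = 21.5.
Step 5: Ties in |d|, so use the tie-corrected normal approximation.
        E[W] = n(n+1)/4 = 10*11/4 = 27.5.
        Tie groups: |d|=4 (t=2), |d|=7 (t=2), |d|=8 (t=2); sum(t^3 - t) = 18.
        Var[W] = n(n+1)(2n+1)/24 - sum(t^3-t)/48 = 2310/24 - 18/48 = 95.875.
        z = (W - E[W]) / sqrt(Var[W]) = (21.5 - 27.5) / 9.7916 = -0.6128.
        Two-sided p = 2*Phi(z) = 0.540027.
Step 6: alpha = 0.1. fail to reject H0.

W+ = 21.5, W- = 33.5, W = min = 21.5, p = 0.540027, fail to reject H0.


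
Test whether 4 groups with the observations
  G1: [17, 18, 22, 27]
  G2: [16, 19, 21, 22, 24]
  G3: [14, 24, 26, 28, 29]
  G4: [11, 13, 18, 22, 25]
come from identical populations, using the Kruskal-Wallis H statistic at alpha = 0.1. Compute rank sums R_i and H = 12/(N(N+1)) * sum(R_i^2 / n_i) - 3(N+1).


Step 1: Combine all N = 19 observations and assign midranks.
sorted (value, group, rank): (11,G4,1), (13,G4,2), (14,G3,3), (16,G2,4), (17,G1,5), (18,G1,6.5), (18,G4,6.5), (19,G2,8), (21,G2,9), (22,G1,11), (22,G2,11), (22,G4,11), (24,G2,13.5), (24,G3,13.5), (25,G4,15), (26,G3,16), (27,G1,17), (28,G3,18), (29,G3,19)
Step 2: Sum ranks within each group.
R_1 = 39.5 (n_1 = 4)
R_2 = 45.5 (n_2 = 5)
R_3 = 69.5 (n_3 = 5)
R_4 = 35.5 (n_4 = 5)
Step 3: H = 12/(N(N+1)) * sum(R_i^2/n_i) - 3(N+1)
     = 12/(19*20) * (39.5^2/4 + 45.5^2/5 + 69.5^2/5 + 35.5^2/5) - 3*20
     = 0.031579 * 2022.21 - 60
     = 3.859342.
Step 4: Ties present; correction factor C = 1 - 36/(19^3 - 19) = 0.994737. Corrected H = 3.859342 / 0.994737 = 3.879762.
Step 5: Under H0, H ~ chi^2(3); p-value = 0.274744.
Step 6: alpha = 0.1. fail to reject H0.

H = 3.8798, df = 3, p = 0.274744, fail to reject H0.
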